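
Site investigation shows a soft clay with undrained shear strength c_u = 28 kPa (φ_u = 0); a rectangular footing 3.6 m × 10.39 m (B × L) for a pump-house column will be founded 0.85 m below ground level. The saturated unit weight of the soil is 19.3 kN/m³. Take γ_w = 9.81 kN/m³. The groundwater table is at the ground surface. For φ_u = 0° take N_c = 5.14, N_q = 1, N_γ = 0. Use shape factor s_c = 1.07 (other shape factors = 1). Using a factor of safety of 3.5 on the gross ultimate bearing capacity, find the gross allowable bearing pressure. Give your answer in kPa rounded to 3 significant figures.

γ' = 19.3 − 9.81 = 9.49 kN/m³ (submerged throughout). q = 9.49 × 0.85 = 8.0665 kPa.
c·N_c·s_c = 28 × 5.14 × 1.07 = 153.99 kPa
q·N_q = 8.0665 × 1 = 8.0665 kPa
q_ult = 153.99 + 8.0665 = 162.06 kPa.
q_all = 162.06 / 3.5 = 46.303 kPa.

q_all ≈ 46.3 kPa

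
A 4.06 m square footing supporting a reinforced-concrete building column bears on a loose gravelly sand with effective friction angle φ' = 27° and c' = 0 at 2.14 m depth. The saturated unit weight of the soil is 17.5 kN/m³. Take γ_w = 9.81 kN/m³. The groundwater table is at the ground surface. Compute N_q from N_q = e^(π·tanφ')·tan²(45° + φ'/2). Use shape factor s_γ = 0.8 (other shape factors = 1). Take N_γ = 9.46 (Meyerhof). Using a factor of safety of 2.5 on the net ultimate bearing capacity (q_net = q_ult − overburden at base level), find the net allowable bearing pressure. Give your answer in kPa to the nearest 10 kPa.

N_q = e^(π·tan27°)·tan²(58.5°) = 13.2.
γ' = 17.5 − 9.81 = 7.69 kN/m³ (submerged throughout). q = 7.69 × 2.14 = 16.457 kPa; the same γ' applies in the ½γBN_γ term.
q·N_q = 16.457 × 13.199 = 217.21 kPa
0.5·γ·B·N_γ·s_γ = 0.5 × 7.69 × 4.06 × 9.46 × 0.8 = 118.14 kPa
q_ult = 217.21 + 118.14 = 335.35 kPa.
q_net = 335.35 − 16.457 = 318.9 kPa.
q_all(net) = 318.9 / 2.5 = 127.56 kPa.

q_all(net) ≈ 130 kPa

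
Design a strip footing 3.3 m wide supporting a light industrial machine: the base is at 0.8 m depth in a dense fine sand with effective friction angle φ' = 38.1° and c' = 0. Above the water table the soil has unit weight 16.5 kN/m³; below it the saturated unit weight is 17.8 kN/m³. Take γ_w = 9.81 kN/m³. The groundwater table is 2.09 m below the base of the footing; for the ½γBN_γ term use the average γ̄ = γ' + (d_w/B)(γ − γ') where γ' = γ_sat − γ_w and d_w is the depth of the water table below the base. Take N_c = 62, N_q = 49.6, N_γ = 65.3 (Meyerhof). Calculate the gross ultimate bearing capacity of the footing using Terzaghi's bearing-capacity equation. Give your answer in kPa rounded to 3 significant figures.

q_ult ≈ 2100 kPa

Effective surcharge at the founding depth q = γ·D_f = 16.5 × 0.8 = 13.2 kPa.
With d_w = 2.09 m < B, γ̄ = 7.99 + (2.09/3.3) × (16.5 − 7.99) = 13.38 kN/m³.
q_ult = q·N_q + 0.5·γ·B·N_γ
     = 13.2 × 49.6 + 0.5 × 13.38 × 3.3 × 65.3
     = 654.72 + 1441.6 = 2096.3 kPa.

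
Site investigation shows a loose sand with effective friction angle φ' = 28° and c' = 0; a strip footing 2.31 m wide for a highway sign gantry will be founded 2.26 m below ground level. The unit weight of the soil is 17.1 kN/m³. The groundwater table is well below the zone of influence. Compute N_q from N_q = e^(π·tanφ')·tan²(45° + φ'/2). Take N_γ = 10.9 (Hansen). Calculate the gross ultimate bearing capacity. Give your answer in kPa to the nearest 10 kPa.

tan28° = 0.5317, so N_q = e^(π×0.5317)·tan²(59°) = 5.314 × 2.77 = 14.72.
Effective surcharge at the founding depth q = γ·D_f = 17.1 × 2.26 = 38.646 kPa.
q_ult = q·N_q + 0.5·γ·B·N_γ
     = 38.646 × 14.72 + 0.5 × 17.1 × 2.31 × 10.9
     = 568.86 + 215.28 = 784.14 kPa.

q_ult ≈ 780 kPa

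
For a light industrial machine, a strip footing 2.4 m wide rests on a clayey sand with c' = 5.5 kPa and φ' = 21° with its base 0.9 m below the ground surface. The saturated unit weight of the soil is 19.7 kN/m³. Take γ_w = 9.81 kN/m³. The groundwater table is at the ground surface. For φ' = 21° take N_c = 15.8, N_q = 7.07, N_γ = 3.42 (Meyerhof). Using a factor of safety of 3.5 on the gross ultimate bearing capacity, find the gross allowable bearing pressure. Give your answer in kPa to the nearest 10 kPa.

q_all ≈ 50 kPa

γ' = 19.7 − 9.81 = 9.89 kN/m³ (submerged throughout). q = 9.89 × 0.9 = 8.901 kPa; the same γ' applies in the ½γBN_γ term.
c·N_c = 5.5 × 15.8 = 86.9 kPa
q·N_q = 8.901 × 7.07 = 62.93 kPa
0.5·γ·B·N_γ = 0.5 × 9.89 × 2.4 × 3.42 = 40.589 kPa
q_ult = 86.9 + 62.93 + 40.589 = 190.42 kPa.
q_all = 190.42 / 3.5 = 54.405 kPa.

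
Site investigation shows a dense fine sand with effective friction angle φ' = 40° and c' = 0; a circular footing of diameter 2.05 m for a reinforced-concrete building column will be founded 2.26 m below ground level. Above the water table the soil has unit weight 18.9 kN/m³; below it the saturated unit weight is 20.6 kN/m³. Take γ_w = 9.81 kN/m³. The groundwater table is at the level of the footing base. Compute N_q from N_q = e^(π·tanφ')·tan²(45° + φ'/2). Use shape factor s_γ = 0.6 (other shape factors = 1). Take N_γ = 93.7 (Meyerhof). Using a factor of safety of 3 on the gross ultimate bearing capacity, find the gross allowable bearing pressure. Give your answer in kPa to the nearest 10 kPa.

N_q = e^(π·tan40°)·tan²(65°) = 64.2.
Effective surcharge at the founding depth q = γ·D_f = 18.9 × 2.26 = 42.714 kPa.
The water table coincides with the base, so in the self-weight term γ → γ' = 10.79 kN/m³.
q_ult = q·N_q + 0.5·γ·B·N_γ·s_γ
     = 42.714 × 64.195 + 0.5 × 10.79 × 2.05 × 93.7 × 0.6
     = 2742 + 621.78 = 3363.8 kPa.
q_all = 3363.8 / 3 = 1121.3 kPa.

q_all ≈ 1120 kPa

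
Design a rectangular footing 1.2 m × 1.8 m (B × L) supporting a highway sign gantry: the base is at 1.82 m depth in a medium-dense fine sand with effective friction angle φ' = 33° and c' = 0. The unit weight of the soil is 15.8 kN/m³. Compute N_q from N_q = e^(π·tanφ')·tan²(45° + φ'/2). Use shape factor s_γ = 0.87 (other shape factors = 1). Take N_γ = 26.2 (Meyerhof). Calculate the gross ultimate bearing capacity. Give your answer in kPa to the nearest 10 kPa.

tan33° = 0.6494, so N_q = e^(π×0.6494)·tan²(61.5°) = 7.692 × 3.392 = 26.09.
Effective surcharge at the founding depth q = γ·D_f = 15.8 × 1.82 = 28.756 kPa.
q_ult = q·N_q + 0.5·γ·B·N_γ·s_γ
     = 28.756 × 26.092 + 0.5 × 15.8 × 1.2 × 26.2 × 0.87
     = 750.3 + 216.09 = 966.39 kPa.

q_ult ≈ 970 kPa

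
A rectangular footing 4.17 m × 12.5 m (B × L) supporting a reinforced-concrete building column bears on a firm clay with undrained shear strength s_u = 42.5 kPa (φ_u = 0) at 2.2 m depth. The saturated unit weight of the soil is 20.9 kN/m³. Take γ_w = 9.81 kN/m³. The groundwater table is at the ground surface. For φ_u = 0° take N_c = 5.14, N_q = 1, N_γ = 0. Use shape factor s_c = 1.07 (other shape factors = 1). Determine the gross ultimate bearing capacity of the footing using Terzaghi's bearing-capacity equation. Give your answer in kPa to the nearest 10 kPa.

q_ult ≈ 260 kPa

γ' = 20.9 − 9.81 = 11.09 kN/m³ (submerged throughout). q = 11.09 × 2.2 = 24.398 kPa.
c·N_c·s_c = 42.5 × 5.14 × 1.07 = 233.74 kPa
q·N_q = 24.398 × 1 = 24.398 kPa
q_ult = 233.74 + 24.398 = 258.14 kPa.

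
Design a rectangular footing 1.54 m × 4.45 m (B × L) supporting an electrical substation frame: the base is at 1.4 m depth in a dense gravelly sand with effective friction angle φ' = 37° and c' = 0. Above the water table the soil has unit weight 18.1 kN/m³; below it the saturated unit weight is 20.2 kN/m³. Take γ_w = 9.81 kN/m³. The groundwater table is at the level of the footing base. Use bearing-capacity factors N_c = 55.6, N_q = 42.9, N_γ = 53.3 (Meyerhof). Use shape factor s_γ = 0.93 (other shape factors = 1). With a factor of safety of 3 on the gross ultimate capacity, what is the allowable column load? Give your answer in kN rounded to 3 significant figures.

P_all ≈ 3390 kN

q = γ·D_f = 18.1 × 1.4 = 25.34 kPa.
For the ½γBN_γ term take γ' = 20.2 − 9.81 = 10.39 kN/m³ (soil below base is submerged).
q·N_q = 25.34 × 42.9 = 1087.1 kPa
0.5·γ·B·N_γ·s_γ = 0.5 × 10.39 × 1.54 × 53.3 × 0.93 = 396.57 kPa
q_ult = 1087.1 + 396.57 = 1483.7 kPa.
Gross allowable pressure q_all = 1483.7 / 3 = 494.55 kPa.
Footing area = 6.853 m², so allowable column load = 494.55 × 6.853 = 3389.2 kN.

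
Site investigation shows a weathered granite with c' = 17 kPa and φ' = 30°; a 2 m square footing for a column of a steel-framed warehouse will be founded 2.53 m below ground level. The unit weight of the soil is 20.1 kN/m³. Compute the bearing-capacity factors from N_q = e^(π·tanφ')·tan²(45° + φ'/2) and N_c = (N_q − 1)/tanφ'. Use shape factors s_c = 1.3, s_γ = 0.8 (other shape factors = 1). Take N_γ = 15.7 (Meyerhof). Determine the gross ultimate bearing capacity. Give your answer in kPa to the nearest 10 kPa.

q_ult ≈ 1850 kPa

tan30° = 0.5774, so N_q = e^(π×0.5774)·tan²(60°) = 6.134 × 3.0 = 18.4.
N_c = (18.4 − 1)/tan30° = 30.14.
Effective surcharge at the founding depth q = γ·D_f = 20.1 × 2.53 = 50.853 kPa.
q_ult = c·N_c·s_c + q·N_q + 0.5·γ·B·N_γ·s_γ
     = 17 × 30.14 × 1.3 + 50.853 × 18.401 + 0.5 × 20.1 × 2 × 15.7 × 0.8
     = 666.09 + 935.75 + 252.46 = 1854.3 kPa.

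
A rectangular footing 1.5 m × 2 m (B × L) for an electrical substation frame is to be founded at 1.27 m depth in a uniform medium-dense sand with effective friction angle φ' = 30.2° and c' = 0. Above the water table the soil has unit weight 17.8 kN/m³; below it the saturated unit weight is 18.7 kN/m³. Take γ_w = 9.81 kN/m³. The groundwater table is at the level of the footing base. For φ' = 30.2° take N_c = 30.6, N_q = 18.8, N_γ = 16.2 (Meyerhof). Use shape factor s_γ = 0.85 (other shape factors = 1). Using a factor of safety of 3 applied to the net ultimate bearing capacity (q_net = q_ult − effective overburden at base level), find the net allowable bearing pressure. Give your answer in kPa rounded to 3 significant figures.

q_all(net) ≈ 165 kPa

Overburden at base level: q = 17.8 × 1.27 = 22.606 kPa.
Below the base the soil is submerged, so the ½γBN_γ term uses γ' = 18.7 − 9.81 = 8.89 kN/m³.
Surcharge term q·N_q = 22.606 × 18.8 = 424.99 kPa; self-weight term 0.5·γ·B·N_γ·s_γ = 0.5 × 8.89 × 1.5 × 16.2 × 0.85 = 91.811 kPa.
q_ult = 424.99 + 91.811 = 516.8 kPa.
Net ultimate: q_net = 516.8 − 22.606 = 494.2 kPa.
q_all(net) = 494.2 / 3 = 164.73 kPa.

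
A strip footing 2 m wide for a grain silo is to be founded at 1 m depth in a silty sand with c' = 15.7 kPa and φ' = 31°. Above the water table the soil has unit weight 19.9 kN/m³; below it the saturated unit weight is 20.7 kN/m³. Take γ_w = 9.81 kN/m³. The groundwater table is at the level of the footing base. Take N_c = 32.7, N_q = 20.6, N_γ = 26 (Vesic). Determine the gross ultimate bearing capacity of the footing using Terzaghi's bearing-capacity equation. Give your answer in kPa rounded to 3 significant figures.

q_ult ≈ 1210 kPa

Overburden at base level: q = 19.9 × 1 = 19.9 kPa.
Below the base the soil is submerged, so the ½γBN_γ term uses γ' = 20.7 − 9.81 = 10.89 kN/m³.
Cohesion term c·N_c = 15.7 × 32.7 = 513.39 kPa; surcharge term q·N_q = 19.9 × 20.6 = 409.94 kPa; self-weight term 0.5·γ·B·N_γ = 0.5 × 10.89 × 2 × 26 = 283.14 kPa.
q_ult = 513.39 + 409.94 + 283.14 = 1206.5 kPa.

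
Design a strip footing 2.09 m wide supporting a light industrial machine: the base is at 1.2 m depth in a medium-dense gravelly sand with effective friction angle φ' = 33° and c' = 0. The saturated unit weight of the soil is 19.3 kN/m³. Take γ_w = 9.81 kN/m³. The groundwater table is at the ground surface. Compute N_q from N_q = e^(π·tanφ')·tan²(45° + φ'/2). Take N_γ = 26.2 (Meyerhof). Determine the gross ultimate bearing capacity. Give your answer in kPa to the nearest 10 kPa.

tan33° = 0.6494, so N_q = e^(π×0.6494)·tan²(61.5°) = 7.692 × 3.392 = 26.09.
With the water table at the surface the whole profile is submerged: γ' = 19.3 − 9.81 = 9.49 kN/m³, so q = γ'·D_f = 11.388 kPa; the same γ' applies in the ½γBN_γ term.
q_ult = q·N_q + 0.5·γ·B·N_γ
     = 11.388 × 26.092 + 0.5 × 9.49 × 2.09 × 26.2
     = 297.14 + 259.83 = 556.96 kPa.

q_ult ≈ 560 kPa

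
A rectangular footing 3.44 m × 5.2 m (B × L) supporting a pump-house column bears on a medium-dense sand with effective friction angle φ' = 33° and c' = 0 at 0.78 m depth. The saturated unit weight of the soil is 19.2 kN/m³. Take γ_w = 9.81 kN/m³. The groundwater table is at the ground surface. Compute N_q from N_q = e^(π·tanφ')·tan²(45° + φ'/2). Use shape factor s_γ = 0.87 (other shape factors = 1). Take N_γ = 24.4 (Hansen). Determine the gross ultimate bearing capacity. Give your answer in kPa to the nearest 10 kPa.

q_ult ≈ 530 kPa

tan33° = 0.6494, so N_q = e^(π×0.6494)·tan²(61.5°) = 7.692 × 3.392 = 26.09.
γ' = 19.2 − 9.81 = 9.39 kN/m³ (submerged throughout). q = 9.39 × 0.78 = 7.3242 kPa; the same γ' applies in the ½γBN_γ term.
q·N_q = 7.3242 × 26.092 = 191.1 kPa
0.5·γ·B·N_γ·s_γ = 0.5 × 9.39 × 3.44 × 24.4 × 0.87 = 342.85 kPa
q_ult = 191.1 + 342.85 = 533.95 kPa.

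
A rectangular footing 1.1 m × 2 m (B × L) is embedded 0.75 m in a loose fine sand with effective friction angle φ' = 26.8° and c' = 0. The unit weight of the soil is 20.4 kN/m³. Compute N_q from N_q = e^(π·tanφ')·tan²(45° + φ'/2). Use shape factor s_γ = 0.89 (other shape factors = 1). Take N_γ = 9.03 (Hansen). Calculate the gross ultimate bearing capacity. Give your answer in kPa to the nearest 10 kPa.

tan26.8° = 0.5051, so N_q = e^(π×0.5051)·tan²(58.4°) = 4.889 × 2.642 = 12.92.
q = γ·D_f = 20.4 × 0.75 = 15.3 kPa.
q·N_q = 15.3 × 12.917 = 197.63 kPa
0.5·γ·B·N_γ·s_γ = 0.5 × 20.4 × 1.1 × 9.03 × 0.89 = 90.172 kPa
q_ult = 197.63 + 90.172 = 287.8 kPa.

q_ult ≈ 290 kPa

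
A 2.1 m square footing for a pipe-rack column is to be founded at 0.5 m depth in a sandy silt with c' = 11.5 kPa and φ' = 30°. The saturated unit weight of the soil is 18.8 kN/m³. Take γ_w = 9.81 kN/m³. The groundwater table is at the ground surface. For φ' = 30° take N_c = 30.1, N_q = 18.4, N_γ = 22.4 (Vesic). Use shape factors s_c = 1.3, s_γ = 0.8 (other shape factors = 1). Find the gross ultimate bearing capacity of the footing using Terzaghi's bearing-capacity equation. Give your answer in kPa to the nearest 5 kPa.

γ' = 18.8 − 9.81 = 8.99 kN/m³ (submerged throughout). q = 8.99 × 0.5 = 4.495 kPa; the same γ' applies in the ½γBN_γ term.
c·N_c·s_c = 11.5 × 30.1 × 1.3 = 450 kPa
q·N_q = 4.495 × 18.4 = 82.708 kPa
0.5·γ·B·N_γ·s_γ = 0.5 × 8.99 × 2.1 × 22.4 × 0.8 = 169.16 kPa
q_ult = 450 + 82.708 + 169.16 = 701.86 kPa.

q_ult ≈ 700 kPa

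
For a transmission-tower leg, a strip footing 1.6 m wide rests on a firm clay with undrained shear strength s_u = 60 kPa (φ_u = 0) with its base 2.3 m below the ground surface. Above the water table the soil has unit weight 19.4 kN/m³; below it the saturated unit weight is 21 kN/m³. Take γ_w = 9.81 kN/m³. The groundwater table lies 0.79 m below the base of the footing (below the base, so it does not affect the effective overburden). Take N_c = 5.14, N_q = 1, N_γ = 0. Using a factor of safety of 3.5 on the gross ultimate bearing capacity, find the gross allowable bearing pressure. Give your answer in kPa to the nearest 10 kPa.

Effective surcharge at the founding depth q = γ·D_f = 19.4 × 2.3 = 44.62 kPa.
q_ult = c·N_c + q·N_q
     = 60 × 5.14 + 44.62 × 1
     = 308.4 + 44.62 = 353.02 kPa.
q_all = 353.02 / 3.5 = 100.86 kPa.

q_all ≈ 100 kPa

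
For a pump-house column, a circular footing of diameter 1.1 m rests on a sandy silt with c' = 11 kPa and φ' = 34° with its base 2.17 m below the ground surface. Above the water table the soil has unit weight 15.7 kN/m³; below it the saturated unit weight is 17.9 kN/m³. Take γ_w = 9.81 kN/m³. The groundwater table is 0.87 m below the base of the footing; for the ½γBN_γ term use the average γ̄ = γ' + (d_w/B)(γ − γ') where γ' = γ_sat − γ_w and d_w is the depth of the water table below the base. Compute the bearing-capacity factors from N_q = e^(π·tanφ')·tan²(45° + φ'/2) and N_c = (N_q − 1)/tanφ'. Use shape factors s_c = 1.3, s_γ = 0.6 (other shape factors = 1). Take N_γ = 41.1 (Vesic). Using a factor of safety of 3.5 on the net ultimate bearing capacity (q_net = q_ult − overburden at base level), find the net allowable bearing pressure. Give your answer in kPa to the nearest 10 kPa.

q_all(net) ≈ 500 kPa

N_q = e^(π·tan34°)·tan²(62°) = 29.44; N_c = (N_q − 1)/tanφ' = 42.16.
Overburden at base level: q = 15.7 × 2.17 = 34.069 kPa.
The water table is 0.87 m below the base (< B = 1.1 m), so the ½γBN_γ term uses γ̄ = γ' + (d_w/B)(γ − γ') = 8.09 + (0.87/1.1)(15.7 − 8.09) = 14.109 kN/m³.
Cohesion term c·N_c·s_c = 11 × 42.164 × 1.3 = 602.94 kPa; surcharge term q·N_q = 34.069 × 29.44 = 1003 kPa; self-weight term 0.5·γ·B·N_γ·s_γ = 0.5 × 14.109 × 1.1 × 41.1 × 0.6 = 191.36 kPa.
q_ult = 602.94 + 1003 + 191.36 = 1797.3 kPa.
q_net = 1797.3 − 34.069 = 1763.2 kPa.
q_all(net) = 1763.2 / 3.5 = 503.78 kPa.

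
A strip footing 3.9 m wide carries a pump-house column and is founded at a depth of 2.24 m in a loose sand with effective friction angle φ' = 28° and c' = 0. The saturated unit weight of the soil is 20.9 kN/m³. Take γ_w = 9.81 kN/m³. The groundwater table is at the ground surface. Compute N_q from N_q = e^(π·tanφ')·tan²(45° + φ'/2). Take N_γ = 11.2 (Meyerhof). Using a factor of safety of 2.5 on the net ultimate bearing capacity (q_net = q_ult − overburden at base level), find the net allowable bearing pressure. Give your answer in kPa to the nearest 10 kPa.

q_all(net) ≈ 230 kPa

N_q = e^(π·tan28°)·tan²(59°) = 14.72.
Water table at ground surface, so effective unit weight γ' = 20.9 − 9.81 = 11.09 kN/m³ is used throughout; overburden q = 11.09 × 2.24 = 24.842 kPa; the same γ' applies in the ½γBN_γ term.
Surcharge term q·N_q = 24.842 × 14.72 = 365.67 kPa; self-weight term 0.5·γ·B·N_γ = 0.5 × 11.09 × 3.9 × 11.2 = 242.21 kPa.
q_ult = 365.67 + 242.21 = 607.87 kPa.
q_net = 607.87 − 24.842 = 583.03 kPa.
q_all(net) = 583.03 / 2.5 = 233.21 kPa.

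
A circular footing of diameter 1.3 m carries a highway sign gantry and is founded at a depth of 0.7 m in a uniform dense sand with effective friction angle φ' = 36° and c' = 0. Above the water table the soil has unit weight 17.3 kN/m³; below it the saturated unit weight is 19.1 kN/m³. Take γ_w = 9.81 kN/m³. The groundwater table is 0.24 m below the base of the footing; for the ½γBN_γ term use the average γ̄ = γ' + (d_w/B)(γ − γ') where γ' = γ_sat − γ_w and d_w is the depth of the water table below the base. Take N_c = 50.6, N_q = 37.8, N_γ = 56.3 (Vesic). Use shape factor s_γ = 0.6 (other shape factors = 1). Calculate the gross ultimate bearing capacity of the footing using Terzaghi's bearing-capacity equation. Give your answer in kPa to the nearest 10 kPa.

Effective surcharge at the founding depth q = γ·D_f = 17.3 × 0.7 = 12.11 kPa.
With d_w = 0.24 m < B, γ̄ = 9.29 + (0.24/1.3) × (17.3 − 9.29) = 10.769 kN/m³.
q_ult = q·N_q + 0.5·γ·B·N_γ·s_γ
     = 12.11 × 37.8 + 0.5 × 10.769 × 1.3 × 56.3 × 0.6
     = 457.76 + 236.45 = 694.21 kPa.

q_ult ≈ 690 kPa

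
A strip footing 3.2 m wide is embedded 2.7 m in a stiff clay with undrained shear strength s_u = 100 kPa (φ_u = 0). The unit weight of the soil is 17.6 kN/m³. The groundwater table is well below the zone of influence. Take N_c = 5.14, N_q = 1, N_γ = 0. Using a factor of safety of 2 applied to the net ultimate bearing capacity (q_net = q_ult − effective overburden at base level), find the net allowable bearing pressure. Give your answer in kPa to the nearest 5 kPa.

q_all(net) ≈ 255 kPa

q = γ·D_f = 17.6 × 2.7 = 47.52 kPa.
c·N_c = 100 × 5.14 = 514 kPa
q·N_q = 47.52 × 1 = 47.52 kPa
q_ult = 514 + 47.52 = 561.52 kPa.
Net ultimate: q_net = 561.52 − 47.52 = 514 kPa.
q_all(net) = 514 / 2 = 257 kPa.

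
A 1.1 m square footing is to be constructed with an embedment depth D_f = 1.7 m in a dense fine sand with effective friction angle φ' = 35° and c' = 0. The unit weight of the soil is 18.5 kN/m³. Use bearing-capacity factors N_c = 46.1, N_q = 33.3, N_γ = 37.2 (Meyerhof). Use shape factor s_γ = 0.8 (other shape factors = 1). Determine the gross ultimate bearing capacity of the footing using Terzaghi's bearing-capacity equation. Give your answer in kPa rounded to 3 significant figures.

q_ult ≈ 1350 kPa

Overburden at base level: q = 18.5 × 1.7 = 31.45 kPa.
Surcharge term q·N_q = 31.45 × 33.3 = 1047.3 kPa; self-weight term 0.5·γ·B·N_γ·s_γ = 0.5 × 18.5 × 1.1 × 37.2 × 0.8 = 302.81 kPa.
q_ult = 1047.3 + 302.81 = 1350.1 kPa.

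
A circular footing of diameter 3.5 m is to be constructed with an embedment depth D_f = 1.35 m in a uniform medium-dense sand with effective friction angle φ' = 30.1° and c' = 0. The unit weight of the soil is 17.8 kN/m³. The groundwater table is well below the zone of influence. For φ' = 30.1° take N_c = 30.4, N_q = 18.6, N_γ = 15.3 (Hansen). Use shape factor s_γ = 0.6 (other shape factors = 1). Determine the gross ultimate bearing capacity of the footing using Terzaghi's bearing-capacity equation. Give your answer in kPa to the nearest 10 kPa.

q_ult ≈ 730 kPa

Effective surcharge at the founding depth q = γ·D_f = 17.8 × 1.35 = 24.03 kPa.
q_ult = q·N_q + 0.5·γ·B·N_γ·s_γ
     = 24.03 × 18.6 + 0.5 × 17.8 × 3.5 × 15.3 × 0.6
     = 446.96 + 285.96 = 732.92 kPa.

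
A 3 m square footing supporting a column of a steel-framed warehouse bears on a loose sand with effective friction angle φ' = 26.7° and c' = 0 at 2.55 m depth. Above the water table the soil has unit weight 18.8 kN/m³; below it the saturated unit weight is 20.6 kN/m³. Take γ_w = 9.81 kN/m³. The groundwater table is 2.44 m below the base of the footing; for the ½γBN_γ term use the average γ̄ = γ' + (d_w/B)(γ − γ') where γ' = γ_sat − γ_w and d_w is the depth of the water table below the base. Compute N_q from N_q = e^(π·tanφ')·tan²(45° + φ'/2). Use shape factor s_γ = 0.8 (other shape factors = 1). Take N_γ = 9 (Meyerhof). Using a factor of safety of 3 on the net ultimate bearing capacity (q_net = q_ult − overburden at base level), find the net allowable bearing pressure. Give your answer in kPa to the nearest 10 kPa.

N_q = e^(π·tan26.7°)·tan²(58.35°) = 12.78.
Overburden at base level: q = 18.8 × 2.55 = 47.94 kPa.
The water table is 2.44 m below the base (< B = 3 m), so the ½γBN_γ term uses γ̄ = γ' + (d_w/B)(γ − γ') = 10.79 + (2.44/3)(18.8 − 10.79) = 17.305 kN/m³.
Surcharge term q·N_q = 47.94 × 12.778 = 612.59 kPa; self-weight term 0.5·γ·B·N_γ·s_γ = 0.5 × 17.305 × 3 × 9 × 0.8 = 186.89 kPa.
q_ult = 612.59 + 186.89 = 799.48 kPa.
q_net = 799.48 − 47.94 = 751.54 kPa.
q_all(net) = 751.54 / 3 = 250.51 kPa.

q_all(net) ≈ 250 kPa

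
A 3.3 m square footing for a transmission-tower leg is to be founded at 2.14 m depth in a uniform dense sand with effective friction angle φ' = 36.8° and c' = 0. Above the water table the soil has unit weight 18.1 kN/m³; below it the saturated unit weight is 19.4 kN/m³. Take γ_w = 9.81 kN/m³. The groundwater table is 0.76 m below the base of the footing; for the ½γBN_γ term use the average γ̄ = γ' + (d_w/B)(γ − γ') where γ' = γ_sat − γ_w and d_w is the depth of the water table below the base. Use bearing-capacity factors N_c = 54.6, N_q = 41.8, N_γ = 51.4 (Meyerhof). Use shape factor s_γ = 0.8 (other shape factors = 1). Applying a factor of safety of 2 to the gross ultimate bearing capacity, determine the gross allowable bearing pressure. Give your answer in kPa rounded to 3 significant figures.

Overburden at base level: q = 18.1 × 2.14 = 38.734 kPa.
The water table is 0.76 m below the base (< B = 3.3 m), so the ½γBN_γ term uses γ̄ = γ' + (d_w/B)(γ − γ') = 9.59 + (0.76/3.3)(18.1 − 9.59) = 11.55 kN/m³.
Surcharge term q·N_q = 38.734 × 41.8 = 1619.1 kPa; self-weight term 0.5·γ·B·N_γ·s_γ = 0.5 × 11.55 × 3.3 × 51.4 × 0.8 = 783.64 kPa.
q_ult = 1619.1 + 783.64 = 2402.7 kPa.
q_all = q_ult / FS = 2402.7 / 2 = 1201.4 kPa.

q_all ≈ 1200 kPa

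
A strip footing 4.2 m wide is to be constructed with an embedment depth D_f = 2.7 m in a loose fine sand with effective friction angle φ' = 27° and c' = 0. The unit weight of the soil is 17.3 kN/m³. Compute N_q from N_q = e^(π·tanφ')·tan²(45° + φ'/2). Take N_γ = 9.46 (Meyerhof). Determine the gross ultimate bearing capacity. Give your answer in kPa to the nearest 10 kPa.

tan27° = 0.5095, so N_q = e^(π×0.5095)·tan²(58.5°) = 4.957 × 2.663 = 13.2.
q = γ·D_f = 17.3 × 2.7 = 46.71 kPa.
q·N_q = 46.71 × 13.199 = 616.53 kPa
0.5·γ·B·N_γ = 0.5 × 17.3 × 4.2 × 9.46 = 343.68 kPa
q_ult = 616.53 + 343.68 = 960.21 kPa.

q_ult ≈ 960 kPa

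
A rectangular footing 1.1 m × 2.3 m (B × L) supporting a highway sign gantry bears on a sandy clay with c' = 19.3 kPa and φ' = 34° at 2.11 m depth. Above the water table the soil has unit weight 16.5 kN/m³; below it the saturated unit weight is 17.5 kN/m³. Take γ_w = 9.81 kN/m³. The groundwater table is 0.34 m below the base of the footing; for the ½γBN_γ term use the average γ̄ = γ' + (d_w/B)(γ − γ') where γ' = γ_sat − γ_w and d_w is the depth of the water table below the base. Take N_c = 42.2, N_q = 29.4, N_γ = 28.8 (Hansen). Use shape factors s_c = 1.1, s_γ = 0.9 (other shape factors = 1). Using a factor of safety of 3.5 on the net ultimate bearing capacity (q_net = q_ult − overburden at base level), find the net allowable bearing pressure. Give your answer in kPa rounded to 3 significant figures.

Effective surcharge at the founding depth q = γ·D_f = 16.5 × 2.11 = 34.815 kPa.
With d_w = 0.34 m < B, γ̄ = 7.69 + (0.34/1.1) × (16.5 − 7.69) = 10.413 kN/m³.
q_ult = c·N_c·s_c + q·N_q + 0.5·γ·B·N_γ·s_γ
     = 19.3 × 42.2 × 1.1 + 34.815 × 29.4 + 0.5 × 10.413 × 1.1 × 28.8 × 0.9
     = 895.91 + 1023.6 + 148.45 = 2067.9 kPa.
q_net = 2067.9 − 34.815 = 2033.1 kPa.
q_all(net) = 2033.1 / 3.5 = 580.89 kPa.

q_all(net) ≈ 581 kPa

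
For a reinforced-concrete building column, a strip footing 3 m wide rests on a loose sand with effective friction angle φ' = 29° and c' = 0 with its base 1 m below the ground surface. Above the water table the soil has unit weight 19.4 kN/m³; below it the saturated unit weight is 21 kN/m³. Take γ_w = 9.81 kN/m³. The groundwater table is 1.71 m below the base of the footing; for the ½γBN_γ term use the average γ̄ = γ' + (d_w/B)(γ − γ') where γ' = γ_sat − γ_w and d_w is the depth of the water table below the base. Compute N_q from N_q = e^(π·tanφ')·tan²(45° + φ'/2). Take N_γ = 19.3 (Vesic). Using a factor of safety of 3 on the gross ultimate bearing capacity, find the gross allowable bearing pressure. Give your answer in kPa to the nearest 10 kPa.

N_q = e^(π·tan29°)·tan²(59.5°) = 16.44.
Effective surcharge at the founding depth q = γ·D_f = 19.4 × 1 = 19.4 kPa.
With d_w = 1.71 m < B, γ̄ = 11.19 + (1.71/3) × (19.4 − 11.19) = 15.87 kN/m³.
q_ult = q·N_q + 0.5·γ·B·N_γ
     = 19.4 × 16.443 + 0.5 × 15.87 × 3 × 19.3
     = 319 + 459.43 = 778.43 kPa.
q_all = 778.43 / 3 = 259.48 kPa.

q_all ≈ 260 kPa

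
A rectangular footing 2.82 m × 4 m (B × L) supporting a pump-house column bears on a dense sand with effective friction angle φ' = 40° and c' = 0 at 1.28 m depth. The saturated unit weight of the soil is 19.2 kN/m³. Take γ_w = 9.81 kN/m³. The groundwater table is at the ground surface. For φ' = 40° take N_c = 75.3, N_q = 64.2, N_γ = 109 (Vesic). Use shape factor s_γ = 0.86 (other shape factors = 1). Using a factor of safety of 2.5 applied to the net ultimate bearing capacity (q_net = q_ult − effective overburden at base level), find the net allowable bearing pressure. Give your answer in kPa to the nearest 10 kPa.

q_all(net) ≈ 800 kPa

With the water table at the surface the whole profile is submerged: γ' = 19.2 − 9.81 = 9.39 kN/m³, so q = γ'·D_f = 12.019 kPa; the same γ' applies in the ½γBN_γ term.
q_ult = q·N_q + 0.5·γ·B·N_γ·s_γ
     = 12.019 × 64.2 + 0.5 × 9.39 × 2.82 × 109 × 0.86
     = 771.63 + 1241.1 = 2012.7 kPa.
Net ultimate: q_net = 2012.7 − 12.019 = 2000.7 kPa.
q_all(net) = 2000.7 / 2.5 = 800.29 kPa.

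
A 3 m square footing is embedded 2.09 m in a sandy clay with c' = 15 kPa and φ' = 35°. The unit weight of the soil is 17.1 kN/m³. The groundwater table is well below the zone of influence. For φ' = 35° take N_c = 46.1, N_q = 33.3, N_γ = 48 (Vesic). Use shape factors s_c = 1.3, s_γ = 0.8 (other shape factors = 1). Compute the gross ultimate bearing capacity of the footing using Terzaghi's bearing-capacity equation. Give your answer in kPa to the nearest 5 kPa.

q_ult ≈ 3075 kPa

Overburden at base level: q = 17.1 × 2.09 = 35.739 kPa.
Cohesion term c·N_c·s_c = 15 × 46.1 × 1.3 = 898.95 kPa; surcharge term q·N_q = 35.739 × 33.3 = 1190.1 kPa; self-weight term 0.5·γ·B·N_γ·s_γ = 0.5 × 17.1 × 3 × 48 × 0.8 = 984.96 kPa.
q_ult = 898.95 + 1190.1 + 984.96 = 3074 kPa.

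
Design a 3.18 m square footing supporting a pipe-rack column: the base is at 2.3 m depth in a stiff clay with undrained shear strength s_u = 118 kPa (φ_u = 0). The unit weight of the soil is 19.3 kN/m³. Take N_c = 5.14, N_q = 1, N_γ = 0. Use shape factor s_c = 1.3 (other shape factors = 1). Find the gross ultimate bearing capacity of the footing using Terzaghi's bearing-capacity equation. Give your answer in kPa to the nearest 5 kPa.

q_ult ≈ 835 kPa

Effective surcharge at the founding depth q = γ·D_f = 19.3 × 2.3 = 44.39 kPa.
q_ult = c·N_c·s_c + q·N_q
     = 118 × 5.14 × 1.3 + 44.39 × 1
     = 788.48 + 44.39 = 832.87 kPa.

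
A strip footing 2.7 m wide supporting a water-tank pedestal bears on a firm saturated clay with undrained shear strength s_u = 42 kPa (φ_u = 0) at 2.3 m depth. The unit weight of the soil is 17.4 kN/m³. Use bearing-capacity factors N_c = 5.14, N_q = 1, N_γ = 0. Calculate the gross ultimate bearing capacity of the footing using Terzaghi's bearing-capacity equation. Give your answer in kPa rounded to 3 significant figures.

q_ult ≈ 256 kPa

Overburden at base level: q = 17.4 × 2.3 = 40.02 kPa.
Cohesion term c·N_c = 42 × 5.14 = 215.88 kPa; surcharge term q·N_q = 40.02 × 1 = 40.02 kPa.
q_ult = 215.88 + 40.02 = 255.9 kPa.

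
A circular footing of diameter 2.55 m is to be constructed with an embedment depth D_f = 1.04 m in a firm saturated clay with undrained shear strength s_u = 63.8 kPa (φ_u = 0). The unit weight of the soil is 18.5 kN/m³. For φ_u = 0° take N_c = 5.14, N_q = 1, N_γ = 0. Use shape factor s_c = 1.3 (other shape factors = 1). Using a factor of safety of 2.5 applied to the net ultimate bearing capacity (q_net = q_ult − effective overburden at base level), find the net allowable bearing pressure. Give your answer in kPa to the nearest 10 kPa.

q_all(net) ≈ 170 kPa

q = γ·D_f = 18.5 × 1.04 = 19.24 kPa.
c·N_c·s_c = 63.8 × 5.14 × 1.3 = 426.31 kPa
q·N_q = 19.24 × 1 = 19.24 kPa
q_ult = 426.31 + 19.24 = 445.55 kPa.
Net ultimate: q_net = 445.55 − 19.24 = 426.31 kPa.
q_all(net) = 426.31 / 2.5 = 170.52 kPa.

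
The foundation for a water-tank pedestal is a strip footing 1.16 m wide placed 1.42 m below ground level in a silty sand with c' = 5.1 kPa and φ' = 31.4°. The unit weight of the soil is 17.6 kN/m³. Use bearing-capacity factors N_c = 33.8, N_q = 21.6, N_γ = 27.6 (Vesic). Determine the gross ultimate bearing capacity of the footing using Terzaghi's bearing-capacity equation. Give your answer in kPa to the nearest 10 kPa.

q_ult ≈ 990 kPa

Effective surcharge at the founding depth q = γ·D_f = 17.6 × 1.42 = 24.992 kPa.
q_ult = c·N_c + q·N_q + 0.5·γ·B·N_γ
     = 5.1 × 33.8 + 24.992 × 21.6 + 0.5 × 17.6 × 1.16 × 27.6
     = 172.38 + 539.83 + 281.74 = 993.95 kPa.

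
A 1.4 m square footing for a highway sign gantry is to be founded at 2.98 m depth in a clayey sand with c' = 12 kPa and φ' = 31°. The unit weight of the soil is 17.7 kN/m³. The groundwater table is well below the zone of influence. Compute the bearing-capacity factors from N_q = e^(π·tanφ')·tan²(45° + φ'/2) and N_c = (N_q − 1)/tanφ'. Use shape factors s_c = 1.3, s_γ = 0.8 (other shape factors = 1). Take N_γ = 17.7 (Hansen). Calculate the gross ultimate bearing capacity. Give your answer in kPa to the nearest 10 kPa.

q_ult ≈ 1770 kPa

tan31° = 0.6009, so N_q = e^(π×0.6009)·tan²(60.5°) = 6.604 × 3.124 = 20.63.
N_c = (20.63 − 1)/tan31° = 32.67.
q = γ·D_f = 17.7 × 2.98 = 52.746 kPa.
c·N_c·s_c = 12 × 32.671 × 1.3 = 509.67 kPa
q·N_q = 52.746 × 20.631 = 1088.2 kPa
0.5·γ·B·N_γ·s_γ = 0.5 × 17.7 × 1.4 × 17.7 × 0.8 = 175.44 kPa
q_ult = 509.67 + 1088.2 + 175.44 = 1773.3 kPa.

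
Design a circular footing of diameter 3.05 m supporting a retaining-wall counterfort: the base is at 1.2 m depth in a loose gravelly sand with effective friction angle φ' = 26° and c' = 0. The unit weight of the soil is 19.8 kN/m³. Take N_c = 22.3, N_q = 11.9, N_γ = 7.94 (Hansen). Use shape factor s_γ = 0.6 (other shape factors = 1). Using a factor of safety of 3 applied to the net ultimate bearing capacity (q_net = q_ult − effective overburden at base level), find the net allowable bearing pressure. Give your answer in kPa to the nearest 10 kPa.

Effective surcharge at the founding depth q = γ·D_f = 19.8 × 1.2 = 23.76 kPa.
q_ult = q·N_q + 0.5·γ·B·N_γ·s_γ
     = 23.76 × 11.9 + 0.5 × 19.8 × 3.05 × 7.94 × 0.6
     = 282.74 + 143.85 = 426.59 kPa.
Net ultimate: q_net = 426.59 − 23.76 = 402.83 kPa.
q_all(net) = 402.83 / 3 = 134.28 kPa.

q_all(net) ≈ 130 kPa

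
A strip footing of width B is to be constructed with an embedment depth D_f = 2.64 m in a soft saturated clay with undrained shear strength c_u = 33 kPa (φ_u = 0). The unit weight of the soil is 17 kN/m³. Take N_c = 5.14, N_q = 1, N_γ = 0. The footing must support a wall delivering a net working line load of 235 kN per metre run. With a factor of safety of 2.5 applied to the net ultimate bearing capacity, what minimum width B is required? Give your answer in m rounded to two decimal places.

B = 3.46 m

q = γ·D_f = 17 × 2.64 = 44.88 kPa.
c·N_c = 33 × 5.14 = 169.62 kPa
q·N_q = 44.88 × 1 = 44.88 kPa
q_ult = 169.62 + 44.88 = 214.5 kPa.
For φ = 0 the ½γBN_γ term vanishes, so q_ult is independent of B. q_net = 214.5 − 44.88 = 169.62 kPa; q_all(net) = 169.62/2.5 = 67.848 kPa.
Required width B = w / q_all(net) = 235 / 67.848 = 3.464 m.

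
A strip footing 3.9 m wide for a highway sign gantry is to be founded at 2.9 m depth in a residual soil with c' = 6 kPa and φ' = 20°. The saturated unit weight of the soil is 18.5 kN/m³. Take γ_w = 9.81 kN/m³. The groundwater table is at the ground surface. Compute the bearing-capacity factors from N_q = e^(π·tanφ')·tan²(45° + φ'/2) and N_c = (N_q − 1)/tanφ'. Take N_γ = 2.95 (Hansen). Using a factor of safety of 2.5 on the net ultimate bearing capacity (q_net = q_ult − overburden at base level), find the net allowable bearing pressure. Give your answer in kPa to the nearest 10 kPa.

q_all(net) ≈ 110 kPa

N_q = e^(π·tan20°)·tan²(55°) = 6.4; N_c = (N_q − 1)/tanφ' = 14.83.
Water table at ground surface, so effective unit weight γ' = 18.5 − 9.81 = 8.69 kN/m³ is used throughout; overburden q = 8.69 × 2.9 = 25.201 kPa; the same γ' applies in the ½γBN_γ term.
Cohesion term c·N_c = 6 × 14.835 = 89.008 kPa; surcharge term q·N_q = 25.201 × 6.3994 = 161.27 kPa; self-weight term 0.5·γ·B·N_γ = 0.5 × 8.69 × 3.9 × 2.95 = 49.989 kPa.
q_ult = 89.008 + 161.27 + 49.989 = 300.27 kPa.
q_net = 300.27 − 25.201 = 275.07 kPa.
q_all(net) = 275.07 / 2.5 = 110.03 kPa.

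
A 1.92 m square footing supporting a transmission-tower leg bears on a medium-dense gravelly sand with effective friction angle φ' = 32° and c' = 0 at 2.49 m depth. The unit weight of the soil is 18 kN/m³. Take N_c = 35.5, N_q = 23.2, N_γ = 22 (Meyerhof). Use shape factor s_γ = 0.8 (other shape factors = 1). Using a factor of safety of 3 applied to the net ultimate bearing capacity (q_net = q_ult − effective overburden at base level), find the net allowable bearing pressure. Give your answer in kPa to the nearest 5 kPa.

q = γ·D_f = 18 × 2.49 = 44.82 kPa.
q·N_q = 44.82 × 23.2 = 1039.8 kPa
0.5·γ·B·N_γ·s_γ = 0.5 × 18 × 1.92 × 22 × 0.8 = 304.13 kPa
q_ult = 1039.8 + 304.13 = 1344 kPa.
Net ultimate: q_net = 1344 − 44.82 = 1299.1 kPa.
q_all(net) = 1299.1 / 3 = 433.04 kPa.

q_all(net) ≈ 435 kPa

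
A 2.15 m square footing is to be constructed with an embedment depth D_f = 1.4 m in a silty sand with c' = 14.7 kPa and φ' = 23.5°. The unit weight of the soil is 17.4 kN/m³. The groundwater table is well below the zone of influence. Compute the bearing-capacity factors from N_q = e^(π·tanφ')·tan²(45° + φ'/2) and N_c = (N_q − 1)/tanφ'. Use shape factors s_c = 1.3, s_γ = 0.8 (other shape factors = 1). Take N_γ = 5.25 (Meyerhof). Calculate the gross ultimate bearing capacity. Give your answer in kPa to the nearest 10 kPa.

tan23.5° = 0.4348, so N_q = e^(π×0.4348)·tan²(56.75°) = 3.92 × 2.326 = 9.12.
N_c = (9.12 − 1)/tan23.5° = 18.67.
Overburden at base level: q = 17.4 × 1.4 = 24.36 kPa.
Cohesion term c·N_c·s_c = 14.7 × 18.672 × 1.3 = 356.82 kPa; surcharge term q·N_q = 24.36 × 9.1187 = 222.13 kPa; self-weight term 0.5·γ·B·N_γ·s_γ = 0.5 × 17.4 × 2.15 × 5.25 × 0.8 = 78.561 kPa.
q_ult = 356.82 + 222.13 + 78.561 = 657.51 kPa.

q_ult ≈ 660 kPa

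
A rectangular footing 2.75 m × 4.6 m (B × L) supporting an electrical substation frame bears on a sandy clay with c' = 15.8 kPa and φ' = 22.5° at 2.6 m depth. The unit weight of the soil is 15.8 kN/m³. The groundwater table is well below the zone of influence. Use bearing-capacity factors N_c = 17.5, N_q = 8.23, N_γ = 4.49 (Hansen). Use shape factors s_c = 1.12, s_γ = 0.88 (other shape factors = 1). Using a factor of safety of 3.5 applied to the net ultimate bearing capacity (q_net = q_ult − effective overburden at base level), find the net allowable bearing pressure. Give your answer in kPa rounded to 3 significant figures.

q_all(net) ≈ 198 kPa

Effective surcharge at the founding depth q = γ·D_f = 15.8 × 2.6 = 41.08 kPa.
q_ult = c·N_c·s_c + q·N_q + 0.5·γ·B·N_γ·s_γ
     = 15.8 × 17.5 × 1.12 + 41.08 × 8.23 + 0.5 × 15.8 × 2.75 × 4.49 × 0.88
     = 309.68 + 338.09 + 85.84 = 733.61 kPa.
Net ultimate: q_net = 733.61 − 41.08 = 692.53 kPa.
q_all(net) = 692.53 / 3.5 = 197.87 kPa.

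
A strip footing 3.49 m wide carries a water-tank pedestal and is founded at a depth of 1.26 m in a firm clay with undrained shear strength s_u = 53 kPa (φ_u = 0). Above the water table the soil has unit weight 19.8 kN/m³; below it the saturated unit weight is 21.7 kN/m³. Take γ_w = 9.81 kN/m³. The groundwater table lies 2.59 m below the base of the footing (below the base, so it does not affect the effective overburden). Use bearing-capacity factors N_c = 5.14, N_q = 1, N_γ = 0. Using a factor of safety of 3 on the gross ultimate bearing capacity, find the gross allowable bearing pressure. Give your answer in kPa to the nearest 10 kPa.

Overburden at base level: q = 19.8 × 1.26 = 24.948 kPa.
Cohesion term c·N_c = 53 × 5.14 = 272.42 kPa; surcharge term q·N_q = 24.948 × 1 = 24.948 kPa.
q_ult = 272.42 + 24.948 = 297.37 kPa.
q_all = 297.37 / 3 = 99.123 kPa.

q_all ≈ 100 kPa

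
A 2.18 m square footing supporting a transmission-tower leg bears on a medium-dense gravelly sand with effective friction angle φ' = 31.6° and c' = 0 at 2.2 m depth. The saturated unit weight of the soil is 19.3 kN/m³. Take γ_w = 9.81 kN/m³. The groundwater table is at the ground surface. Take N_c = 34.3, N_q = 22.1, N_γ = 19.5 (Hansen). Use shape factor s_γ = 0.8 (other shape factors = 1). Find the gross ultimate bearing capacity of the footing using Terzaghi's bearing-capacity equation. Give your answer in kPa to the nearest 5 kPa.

With the water table at the surface the whole profile is submerged: γ' = 19.3 − 9.81 = 9.49 kN/m³, so q = γ'·D_f = 20.878 kPa; the same γ' applies in the ½γBN_γ term.
q_ult = q·N_q + 0.5·γ·B·N_γ·s_γ
     = 20.878 × 22.1 + 0.5 × 9.49 × 2.18 × 19.5 × 0.8
     = 461.4 + 161.37 = 622.77 kPa.

q_ult ≈ 625 kPa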